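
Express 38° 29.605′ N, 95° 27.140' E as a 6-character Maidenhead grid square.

Add 180° to longitude and 90° to latitude: 275.4523, 128.4934.
Field (20°×10°, letters A–R): lon ⌊275.4523/20⌋ = 13 → N; lat ⌊128.4934/10⌋ = 12 → M.
Square (2°×1°, digits 0–9): lon ⌊15.4523/2⌋ = 7; lat ⌊8.4934/1⌋ = 8.
Subsquare (5′×2.5′, letters a–x): lon ⌊1.4523/0.0833333⌋ = 17 → r; lat ⌊0.4934/0.0416667⌋ = 11 → l.

NM78rl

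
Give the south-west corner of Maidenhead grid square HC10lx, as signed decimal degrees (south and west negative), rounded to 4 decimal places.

-69.0417, -37.0833

Field H=7, C=2: +7·20° lon, +2·10° lat → SW at lon -40°, lat -70°.
Square 1, 0: +1·2° lon, +0·1° lat → SW at lon -38°, lat -70°.
Subsquare l=11, x=23: +11·0.0833333° lon, +23·0.0416667° lat → SW at lon -37.0833°, lat -69.0417°.
latitude -69.0417, longitude -37.0833.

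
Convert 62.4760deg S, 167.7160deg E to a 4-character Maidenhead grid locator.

RC37

Add 180° to longitude and 90° to latitude: 347.72, 27.52.
Field: 347.72/20 → 17 → R, 27.52/10 → 2 → C; chars RC.
Square: 7.72/2 → 3, 7.52/1 → 7; chars 37.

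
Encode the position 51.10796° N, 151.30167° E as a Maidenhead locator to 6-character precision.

QO51pc

Offset from 180°W / 90°S: lon 331.3017°, lat 141.1080°.
Field: 331.3017/20 → 16 → Q, 141.1080/10 → 14 → O; chars QO.
Square: 11.3017/2 → 5, 1.1080/1 → 1; chars 51.
Subsquare: 1.3017/0.0833333 → 15 → p, 0.1080/0.0416667 → 2 → c; chars pc.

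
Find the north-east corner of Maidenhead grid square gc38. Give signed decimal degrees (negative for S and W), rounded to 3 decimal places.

-61.000, -52.000

Field G=6, C=2: +6·20° lon, +2·10° lat → SW at lon -60°, lat -70°.
Square 3, 8: +3·2° lon, +8·1° lat → SW at lon -54°, lat -62°.
Cell spans 2° lon × 1° lat. NE corner is SW corner plus one full cell.
latitude -61.000, longitude -52.000.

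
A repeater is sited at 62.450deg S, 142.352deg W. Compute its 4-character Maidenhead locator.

Offset from 180°W / 90°S: lon 37.65°, lat 27.55°.
Field: 37.65/20 → 1 → B, 27.55/10 → 2 → C; chars BC.
Square: 17.65/2 → 8, 7.55/1 → 7; chars 87.

BC87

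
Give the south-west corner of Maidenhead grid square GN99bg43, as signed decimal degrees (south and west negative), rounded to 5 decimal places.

49.26250, -41.88333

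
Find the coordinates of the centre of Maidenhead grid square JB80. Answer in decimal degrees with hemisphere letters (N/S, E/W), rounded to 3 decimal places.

79.500° S, 17.000° E

Field J=9, B=1: +9·20° lon, +1·10° lat → SW at lon 0°, lat -80°.
Square 8, 0: +8·2° lon, +0·1° lat → SW at lon 16°, lat -80°.
Cell spans 2° lon × 1° lat. Centre is SW corner plus half of each.
latitude 79.500° S, longitude 17.000° E.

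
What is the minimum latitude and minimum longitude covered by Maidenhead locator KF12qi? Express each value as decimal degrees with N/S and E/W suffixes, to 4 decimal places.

Field K=10, F=5: +10·20° lon, +5·10° lat → SW at lon 20°, lat -40°.
Square 1, 2: +1·2° lon, +2·1° lat → SW at lon 22°, lat -38°.
Subsquare q=16, i=8: +16·0.0833333° lon, +8·0.0416667° lat → SW at lon 23.3333°, lat -37.6667°.
latitude 37.6667° S, longitude 23.3333° E.

37.6667° S, 23.3333° E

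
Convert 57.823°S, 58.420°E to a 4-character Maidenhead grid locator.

Shift to the Maidenhead origin (180°W, 90°S): lon 238.42, lat 32.18.
Field: 238.42/20 → 11 → L, 32.18/10 → 3 → D; chars LD.
Square: 18.42/2 → 9, 2.18/1 → 2; chars 92.

LD92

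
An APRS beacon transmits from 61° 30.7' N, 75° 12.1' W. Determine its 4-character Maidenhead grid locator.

Add 180° to longitude and 90° to latitude: 104.80, 151.51.
Field (20°×10°, letters A–R): lon ⌊104.80/20⌋ = 5 → F; lat ⌊151.51/10⌋ = 15 → P.
Square (2°×1°, digits 0–9): lon ⌊4.80/2⌋ = 2; lat ⌊1.51/1⌋ = 1.

FP21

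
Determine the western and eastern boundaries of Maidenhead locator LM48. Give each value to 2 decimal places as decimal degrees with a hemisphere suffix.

48.00° E, 50.00° E

Field L=11, M=12: +11·20° lon, +12·10° lat → SW at lon 40°, lat 30°.
Square 4, 8: +4·2° lon, +8·1° lat → SW at lon 48°, lat 38°.
Cell spans 2° lon × 1° lat.
west 48.00° E, east 50.00° E.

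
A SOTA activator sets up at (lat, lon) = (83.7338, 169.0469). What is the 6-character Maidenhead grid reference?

RR43mr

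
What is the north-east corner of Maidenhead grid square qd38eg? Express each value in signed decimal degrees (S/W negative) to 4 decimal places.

Field Q=16, D=3: +16·20° lon, +3·10° lat → SW at lon 140°, lat -60°.
Square 3, 8: +3·2° lon, +8·1° lat → SW at lon 146°, lat -52°.
Subsquare e=4, g=6: +4·0.0833333° lon, +6·0.0416667° lat → SW at lon 146.333°, lat -51.75°.
Cell spans 0.0833333° lon × 0.0416667° lat. NE corner is SW corner plus one full cell.
latitude -51.7083, longitude 146.4167.

-51.7083, 146.4167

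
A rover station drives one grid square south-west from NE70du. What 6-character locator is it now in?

NE70ct

Longitude subsquare d = 3; −1 → 2 = c.
Latitude subsquare u = 20; −1 → 19 = t.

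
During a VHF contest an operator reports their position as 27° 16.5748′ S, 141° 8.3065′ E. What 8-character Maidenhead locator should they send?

Add 180° to longitude and 90° to latitude: 321.13844, 62.72375.
Field: 321.13844/20 → 16 → Q, 62.72375/10 → 6 → G; chars QG.
Square: 1.13844/2 → 0, 2.72375/1 → 2; chars 02.
Subsquare: 1.13844/0.0833333 → 13 → n, 0.72375/0.0416667 → 17 → r; chars nr.
Extended square: 0.05511/0.00833333 → 6, 0.01542/0.00416667 → 3; chars 63.

QG02nr63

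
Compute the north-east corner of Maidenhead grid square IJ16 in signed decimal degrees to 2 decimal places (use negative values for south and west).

7.00, -16.00

Field I=8, J=9: +8·20° lon, +9·10° lat → SW at lon -20°, lat 0°.
Square 1, 6: +1·2° lon, +6·1° lat → SW at lon -18°, lat 6°.
Cell spans 2° lon × 1° lat. NE corner is SW corner plus one full cell.
latitude 7.00, longitude -16.00.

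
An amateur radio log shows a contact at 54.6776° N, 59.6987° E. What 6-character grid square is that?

LO94uq

Shift to the Maidenhead origin (180°W, 90°S): lon 239.6987, lat 144.6776.
Field (20°×10°, letters A–R): lon ⌊239.6987/20⌋ = 11 → L; lat ⌊144.6776/10⌋ = 14 → O.
Square (2°×1°, digits 0–9): lon ⌊19.6987/2⌋ = 9; lat ⌊4.6776/1⌋ = 4.
Subsquare (5′×2.5′, letters a–x): lon ⌊1.6987/0.0833333⌋ = 20 → u; lat ⌊0.6776/0.0416667⌋ = 16 → q.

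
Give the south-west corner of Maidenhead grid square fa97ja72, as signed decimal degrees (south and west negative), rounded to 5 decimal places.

Field F=5, A=0: +5·20° lon, +0·10° lat → SW at lon -80°, lat -90°.
Square 9, 7: +9·2° lon, +7·1° lat → SW at lon -62°, lat -83°.
Subsquare j=9, a=0: +9·0.0833333° lon, +0·0.0416667° lat → SW at lon -61.25°, lat -83°.
Extended square 7, 2: +7·0.00833333° lon, +2·0.00416667° lat → SW at lon -61.1917°, lat -82.9917°.
latitude -82.99167, longitude -61.19167.

-82.99167, -61.19167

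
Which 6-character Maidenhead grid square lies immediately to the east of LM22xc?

LM32ac

Longitude subsquare x = 23; +1 → 24, wraps to 0 = a, carry into square.
Longitude square 2; +1 → 3.
The latitude characters are unchanged.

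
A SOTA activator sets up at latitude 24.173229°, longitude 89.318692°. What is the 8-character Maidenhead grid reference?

NL44pe81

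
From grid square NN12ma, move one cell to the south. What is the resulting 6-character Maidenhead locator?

Latitude subsquare a = 0; −1 → -1, wraps to 23 = x, carry into square.
Latitude square 2; −1 → 1.
The longitude characters are unchanged.

NN11mx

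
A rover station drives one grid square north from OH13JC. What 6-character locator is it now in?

OH13jd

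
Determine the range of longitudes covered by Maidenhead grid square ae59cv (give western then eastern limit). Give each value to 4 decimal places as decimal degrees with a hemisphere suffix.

Field A=0, E=4: +0·20° lon, +4·10° lat → SW at lon -180°, lat -50°.
Square 5, 9: +5·2° lon, +9·1° lat → SW at lon -170°, lat -41°.
Subsquare c=2, v=21: +2·0.0833333° lon, +21·0.0416667° lat → SW at lon -169.833°, lat -40.125°.
Cell spans 0.0833333° lon × 0.0416667° lat.
west 169.8333° W, east 169.7500° W.

169.8333° W, 169.7500° W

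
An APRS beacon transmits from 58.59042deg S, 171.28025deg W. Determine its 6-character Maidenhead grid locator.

AD41ij

Add 180° to longitude and 90° to latitude: 8.7198, 31.4096.
Field: lon ⌊8.7198/20⌋ = 0 → A; lat ⌊31.4096/10⌋ = 3 → D.
Square: lon ⌊8.7198/2⌋ = 4; lat ⌊1.4096/1⌋ = 1.
Subsquare: lon ⌊0.7198/0.0833333⌋ = 8 → i; lat ⌊0.4096/0.0416667⌋ = 9 → j.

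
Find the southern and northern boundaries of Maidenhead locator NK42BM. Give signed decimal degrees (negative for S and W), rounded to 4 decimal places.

12.5000, 12.5417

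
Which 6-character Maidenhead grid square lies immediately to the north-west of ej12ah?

EJ02xi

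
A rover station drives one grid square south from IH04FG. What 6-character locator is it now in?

IH04ff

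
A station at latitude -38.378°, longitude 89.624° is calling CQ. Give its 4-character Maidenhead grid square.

Shift to the Maidenhead origin (180°W, 90°S): lon 269.62, lat 51.62.
Field (20°×10°, letters A–R): lon ⌊269.62/20⌋ = 13 → N; lat ⌊51.62/10⌋ = 5 → F.
Square (2°×1°, digits 0–9): lon ⌊9.62/2⌋ = 4; lat ⌊1.62/1⌋ = 1.

NF41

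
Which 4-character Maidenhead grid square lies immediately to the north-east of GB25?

Longitude square 2; +1 → 3.
Latitude square 5; +1 → 6.

GB36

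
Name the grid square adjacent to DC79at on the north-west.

DC69xu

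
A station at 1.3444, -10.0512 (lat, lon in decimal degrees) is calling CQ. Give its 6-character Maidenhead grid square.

IJ41xi

Offset from 180°W / 90°S: lon 169.9488°, lat 91.3444°.
Field: lon ⌊169.9488/20⌋ = 8 → I; lat ⌊91.3444/10⌋ = 9 → J.
Square: lon ⌊9.9488/2⌋ = 4; lat ⌊1.3444/1⌋ = 1.
Subsquare: lon ⌊1.9488/0.0833333⌋ = 23 → x; lat ⌊0.3444/0.0416667⌋ = 8 → i.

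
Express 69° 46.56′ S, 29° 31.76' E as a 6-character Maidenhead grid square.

Shift to the Maidenhead origin (180°W, 90°S): lon 209.5293, lat 20.2240.
Field: lon ⌊209.5293/20⌋ = 10 → K; lat ⌊20.2240/10⌋ = 2 → C.
Square: lon ⌊9.5293/2⌋ = 4; lat ⌊0.2240/1⌋ = 0.
Subsquare: lon ⌊1.5293/0.0833333⌋ = 18 → s; lat ⌊0.2240/0.0416667⌋ = 5 → f.

KC40sf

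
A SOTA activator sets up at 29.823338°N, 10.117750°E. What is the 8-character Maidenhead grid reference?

JL59bt47

Shift to the Maidenhead origin (180°W, 90°S): lon 190.11775, lat 119.82334.
Field: 190.11775/20 → 9 → J, 119.82334/10 → 11 → L; chars JL.
Square: 10.11775/2 → 5, 9.82334/1 → 9; chars 59.
Subsquare: 0.11775/0.0833333 → 1 → b, 0.82334/0.0416667 → 19 → t; chars bt.
Extended square: 0.03442/0.00833333 → 4, 0.03167/0.00416667 → 7; chars 47.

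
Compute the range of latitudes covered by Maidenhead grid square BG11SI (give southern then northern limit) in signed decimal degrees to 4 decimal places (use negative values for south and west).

-28.6667, -28.6250

Field B=1, G=6: +1·20° lon, +6·10° lat → SW at lon -160°, lat -30°.
Square 1, 1: +1·2° lon, +1·1° lat → SW at lon -158°, lat -29°.
Subsquare s=18, i=8: +18·0.0833333° lon, +8·0.0416667° lat → SW at lon -156.5°, lat -28.6667°.
Cell spans 0.0833333° lon × 0.0416667° lat.
south -28.6667, north -28.6250.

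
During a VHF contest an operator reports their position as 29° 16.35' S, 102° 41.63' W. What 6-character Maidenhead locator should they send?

DG80pr

Add 180° to longitude and 90° to latitude: 77.3062, 60.7275.
Field: lon ⌊77.3062/20⌋ = 3 → D; lat ⌊60.7275/10⌋ = 6 → G.
Square: lon ⌊17.3062/2⌋ = 8; lat ⌊0.7275/1⌋ = 0.
Subsquare: lon ⌊1.3062/0.0833333⌋ = 15 → p; lat ⌊0.7275/0.0416667⌋ = 17 → r.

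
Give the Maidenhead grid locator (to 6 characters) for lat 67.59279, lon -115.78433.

DP27co

Offset from 180°W / 90°S: lon 64.2157°, lat 157.5928°.
Field: 64.2157/20 → 3 → D, 157.5928/10 → 15 → P; chars DP.
Square: 4.2157/2 → 2, 7.5928/1 → 7; chars 27.
Subsquare: 0.2157/0.0833333 → 2 → c, 0.5928/0.0416667 → 14 → o; chars co.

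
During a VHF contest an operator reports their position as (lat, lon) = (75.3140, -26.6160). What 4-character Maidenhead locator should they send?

HQ65

Offset from 180°W / 90°S: lon 153.38°, lat 165.31°.
Field: lon ⌊153.38/20⌋ = 7 → H; lat ⌊165.31/10⌋ = 16 → Q.
Square: lon ⌊13.38/2⌋ = 6; lat ⌊5.31/1⌋ = 5.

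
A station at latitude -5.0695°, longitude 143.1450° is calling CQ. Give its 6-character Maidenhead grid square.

Shift to the Maidenhead origin (180°W, 90°S): lon 323.1450, lat 84.9305.
Field: 323.1450/20 → 16 → Q, 84.9305/10 → 8 → I; chars QI.
Square: 3.1450/2 → 1, 4.9305/1 → 4; chars 14.
Subsquare: 1.1450/0.0833333 → 13 → n, 0.9305/0.0416667 → 22 → w; chars nw.

QI14nw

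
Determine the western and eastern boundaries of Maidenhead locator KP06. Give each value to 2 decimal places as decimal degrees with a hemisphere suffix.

Field K=10, P=15: +10·20° lon, +15·10° lat → SW at lon 20°, lat 60°.
Square 0, 6: +0·2° lon, +6·1° lat → SW at lon 20°, lat 66°.
Cell spans 2° lon × 1° lat.
west 20.00° E, east 22.00° E.

20.00° E, 22.00° E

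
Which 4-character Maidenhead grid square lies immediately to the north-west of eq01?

Longitude square 0; −1 → -1, wraps to 9, carry into field.
Longitude field E = 4; −1 → 3 = D.
Latitude square 1; +1 → 2.

DQ92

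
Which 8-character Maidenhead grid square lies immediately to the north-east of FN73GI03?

Longitude extended square 0; +1 → 1.
Latitude extended square 3; +1 → 4.

FN73gi14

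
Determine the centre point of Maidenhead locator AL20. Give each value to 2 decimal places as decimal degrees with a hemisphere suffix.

20.50° N, 175.00° W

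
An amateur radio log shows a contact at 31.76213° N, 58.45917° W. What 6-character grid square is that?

Offset from 180°W / 90°S: lon 121.5408°, lat 121.7621°.
Field: 121.5408/20 → 6 → G, 121.7621/10 → 12 → M; chars GM.
Square: 1.5408/2 → 0, 1.7621/1 → 1; chars 01.
Subsquare: 1.5408/0.0833333 → 18 → s, 0.7621/0.0416667 → 18 → s; chars ss.

GM01ss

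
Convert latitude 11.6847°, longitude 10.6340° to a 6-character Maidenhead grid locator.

Offset from 180°W / 90°S: lon 190.6340°, lat 101.6847°.
Field: 190.6340/20 → 9 → J, 101.6847/10 → 10 → K; chars JK.
Square: 10.6340/2 → 5, 1.6847/1 → 1; chars 51.
Subsquare: 0.6340/0.0833333 → 7 → h, 0.6847/0.0416667 → 16 → q; chars hq.

JK51hq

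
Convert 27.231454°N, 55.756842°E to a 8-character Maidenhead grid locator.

LL77vf05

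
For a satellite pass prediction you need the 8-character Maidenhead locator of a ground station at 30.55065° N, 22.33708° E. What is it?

KM10en02

Add 180° to longitude and 90° to latitude: 202.33708, 120.55065.
Field: lon ⌊202.33708/20⌋ = 10 → K; lat ⌊120.55065/10⌋ = 12 → M.
Square: lon ⌊2.33708/2⌋ = 1; lat ⌊0.55065/1⌋ = 0.
Subsquare: lon ⌊0.33708/0.0833333⌋ = 4 → e; lat ⌊0.55065/0.0416667⌋ = 13 → n.
Extended square: lon ⌊0.00375/0.00833333⌋ = 0; lat ⌊0.00898/0.00416667⌋ = 2.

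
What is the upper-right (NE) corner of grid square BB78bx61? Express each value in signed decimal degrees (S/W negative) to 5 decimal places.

Field B=1, B=1: +1·20° lon, +1·10° lat → SW at lon -160°, lat -80°.
Square 7, 8: +7·2° lon, +8·1° lat → SW at lon -146°, lat -72°.
Subsquare b=1, x=23: +1·0.0833333° lon, +23·0.0416667° lat → SW at lon -145.917°, lat -71.0417°.
Extended square 6, 1: +6·0.00833333° lon, +1·0.00416667° lat → SW at lon -145.867°, lat -71.0375°.
Cell spans 0.00833333° lon × 0.00416667° lat. NE corner is SW corner plus one full cell.
latitude -71.03333, longitude -145.85833.

-71.03333, -145.85833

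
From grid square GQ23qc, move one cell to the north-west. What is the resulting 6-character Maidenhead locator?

GQ23pd

Longitude subsquare q = 16; −1 → 15 = p.
Latitude subsquare c = 2; +1 → 3 = d.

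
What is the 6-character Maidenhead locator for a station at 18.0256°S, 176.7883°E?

RH81jx

Offset from 180°W / 90°S: lon 356.7883°, lat 71.9744°.
Field: lon ⌊356.7883/20⌋ = 17 → R; lat ⌊71.9744/10⌋ = 7 → H.
Square: lon ⌊16.7883/2⌋ = 8; lat ⌊1.9744/1⌋ = 1.
Subsquare: lon ⌊0.7883/0.0833333⌋ = 9 → j; lat ⌊0.9744/0.0416667⌋ = 23 → x.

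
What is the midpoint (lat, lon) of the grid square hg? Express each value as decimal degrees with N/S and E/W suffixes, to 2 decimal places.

25.00° S, 30.00° W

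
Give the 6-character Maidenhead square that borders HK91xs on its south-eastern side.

Longitude subsquare x = 23; +1 → 24, wraps to 0 = a, carry into square.
Longitude square 9; +1 → 10, wraps to 0, carry into field.
Longitude field H = 7; +1 → 8 = I.
Latitude subsquare s = 18; −1 → 17 = r.

IK01ar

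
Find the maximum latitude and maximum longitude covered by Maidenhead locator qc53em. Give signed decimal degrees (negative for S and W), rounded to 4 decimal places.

Field Q=16, C=2: +16·20° lon, +2·10° lat → SW at lon 140°, lat -70°.
Square 5, 3: +5·2° lon, +3·1° lat → SW at lon 150°, lat -67°.
Subsquare e=4, m=12: +4·0.0833333° lon, +12·0.0416667° lat → SW at lon 150.333°, lat -66.5°.
Cell spans 0.0833333° lon × 0.0416667° lat. NE corner is SW corner plus one full cell.
latitude -66.4583, longitude 150.4167.

-66.4583, 150.4167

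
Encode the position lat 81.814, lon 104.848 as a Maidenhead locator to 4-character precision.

OR21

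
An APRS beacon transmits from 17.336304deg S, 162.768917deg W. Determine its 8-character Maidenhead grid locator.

AH82op79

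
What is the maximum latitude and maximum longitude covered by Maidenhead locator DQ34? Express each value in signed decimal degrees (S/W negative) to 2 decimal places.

Field D=3, Q=16: +3·20° lon, +16·10° lat → SW at lon -120°, lat 70°.
Square 3, 4: +3·2° lon, +4·1° lat → SW at lon -114°, lat 74°.
Cell spans 2° lon × 1° lat. NE corner is SW corner plus one full cell.
latitude 75.00, longitude -112.00.

75.00, -112.00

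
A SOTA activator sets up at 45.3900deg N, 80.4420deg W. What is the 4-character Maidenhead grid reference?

EN95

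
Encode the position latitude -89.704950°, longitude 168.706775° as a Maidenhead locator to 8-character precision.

RA40ih40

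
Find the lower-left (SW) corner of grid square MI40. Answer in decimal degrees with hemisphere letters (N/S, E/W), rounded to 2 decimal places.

Field M=12, I=8: +12·20° lon, +8·10° lat → SW at lon 60°, lat -10°.
Square 4, 0: +4·2° lon, +0·1° lat → SW at lon 68°, lat -10°.
latitude 10.00° S, longitude 68.00° E.

10.00° S, 68.00° E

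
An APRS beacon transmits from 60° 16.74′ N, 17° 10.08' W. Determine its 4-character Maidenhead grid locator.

Add 180° to longitude and 90° to latitude: 162.83, 150.28.
Field: 162.83/20 → 8 → I, 150.28/10 → 15 → P; chars IP.
Square: 2.83/2 → 1, 0.28/1 → 0; chars 10.

IP10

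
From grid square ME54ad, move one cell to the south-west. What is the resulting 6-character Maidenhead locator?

ME44xc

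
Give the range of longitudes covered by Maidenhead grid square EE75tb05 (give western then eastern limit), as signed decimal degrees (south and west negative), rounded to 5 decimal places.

Field E=4, E=4: +4·20° lon, +4·10° lat → SW at lon -100°, lat -50°.
Square 7, 5: +7·2° lon, +5·1° lat → SW at lon -86°, lat -45°.
Subsquare t=19, b=1: +19·0.0833333° lon, +1·0.0416667° lat → SW at lon -84.4167°, lat -44.9583°.
Extended square 0, 5: +0·0.00833333° lon, +5·0.00416667° lat → SW at lon -84.4167°, lat -44.9375°.
Cell spans 0.00833333° lon × 0.00416667° lat.
west -84.41667, east -84.40833.

-84.41667, -84.40833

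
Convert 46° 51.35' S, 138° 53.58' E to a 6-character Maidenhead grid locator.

PE93kd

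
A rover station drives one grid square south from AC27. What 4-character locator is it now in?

AC26

Latitude square 7; −1 → 6.
The longitude characters are unchanged.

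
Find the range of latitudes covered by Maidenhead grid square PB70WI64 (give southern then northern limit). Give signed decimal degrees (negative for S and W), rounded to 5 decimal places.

-79.65000, -79.64583

Field P=15, B=1: +15·20° lon, +1·10° lat → SW at lon 120°, lat -80°.
Square 7, 0: +7·2° lon, +0·1° lat → SW at lon 134°, lat -80°.
Subsquare w=22, i=8: +22·0.0833333° lon, +8·0.0416667° lat → SW at lon 135.833°, lat -79.6667°.
Extended square 6, 4: +6·0.00833333° lon, +4·0.00416667° lat → SW at lon 135.883°, lat -79.65°.
Cell spans 0.00833333° lon × 0.00416667° lat.
south -79.65000, north -79.64583.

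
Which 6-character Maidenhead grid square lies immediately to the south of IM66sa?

Latitude subsquare a = 0; −1 → -1, wraps to 23 = x, carry into square.
Latitude square 6; −1 → 5.
The longitude characters are unchanged.

IM65sx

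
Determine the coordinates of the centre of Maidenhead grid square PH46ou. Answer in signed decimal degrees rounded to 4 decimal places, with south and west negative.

-13.1458, 129.2083

Field P=15, H=7: +15·20° lon, +7·10° lat → SW at lon 120°, lat -20°.
Square 4, 6: +4·2° lon, +6·1° lat → SW at lon 128°, lat -14°.
Subsquare o=14, u=20: +14·0.0833333° lon, +20·0.0416667° lat → SW at lon 129.167°, lat -13.1667°.
Cell spans 0.0833333° lon × 0.0416667° lat. Centre is SW corner plus half of each.
latitude -13.1458, longitude 129.2083.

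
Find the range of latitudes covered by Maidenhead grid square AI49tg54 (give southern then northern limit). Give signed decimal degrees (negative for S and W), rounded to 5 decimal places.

Field A=0, I=8: +0·20° lon, +8·10° lat → SW at lon -180°, lat -10°.
Square 4, 9: +4·2° lon, +9·1° lat → SW at lon -172°, lat -1°.
Subsquare t=19, g=6: +19·0.0833333° lon, +6·0.0416667° lat → SW at lon -170.417°, lat -0.75°.
Extended square 5, 4: +5·0.00833333° lon, +4·0.00416667° lat → SW at lon -170.375°, lat -0.733333°.
Cell spans 0.00833333° lon × 0.00416667° lat.
south -0.73333, north -0.72917.

-0.73333, -0.72917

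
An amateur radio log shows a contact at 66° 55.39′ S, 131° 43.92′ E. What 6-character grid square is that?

PC53ub

Shift to the Maidenhead origin (180°W, 90°S): lon 311.7320, lat 23.0768.
Field: lon ⌊311.7320/20⌋ = 15 → P; lat ⌊23.0768/10⌋ = 2 → C.
Square: lon ⌊11.7320/2⌋ = 5; lat ⌊3.0768/1⌋ = 3.
Subsquare: lon ⌊1.7320/0.0833333⌋ = 20 → u; lat ⌊0.0768/0.0416667⌋ = 1 → b.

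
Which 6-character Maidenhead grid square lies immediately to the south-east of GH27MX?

Longitude subsquare m = 12; +1 → 13 = n.
Latitude subsquare x = 23; −1 → 22 = w.

GH27nw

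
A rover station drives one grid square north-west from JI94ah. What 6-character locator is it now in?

Longitude subsquare a = 0; −1 → -1, wraps to 23 = x, carry into square.
Longitude square 9; −1 → 8.
Latitude subsquare h = 7; +1 → 8 = i.

JI84xi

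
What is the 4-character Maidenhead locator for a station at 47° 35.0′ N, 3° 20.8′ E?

Offset from 180°W / 90°S: lon 183.35°, lat 137.58°.
Field: lon ⌊183.35/20⌋ = 9 → J; lat ⌊137.58/10⌋ = 13 → N.
Square: lon ⌊3.35/2⌋ = 1; lat ⌊7.58/1⌋ = 7.

JN17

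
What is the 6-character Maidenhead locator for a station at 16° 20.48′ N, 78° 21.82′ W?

FK06ti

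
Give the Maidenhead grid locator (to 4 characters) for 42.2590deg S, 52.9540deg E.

Add 180° to longitude and 90° to latitude: 232.95, 47.74.
Field: lon ⌊232.95/20⌋ = 11 → L; lat ⌊47.74/10⌋ = 4 → E.
Square: lon ⌊12.95/2⌋ = 6; lat ⌊7.74/1⌋ = 7.

LE67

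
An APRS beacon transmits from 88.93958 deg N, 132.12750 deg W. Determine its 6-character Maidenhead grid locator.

Offset from 180°W / 90°S: lon 47.8725°, lat 178.9396°.
Field: lon ⌊47.8725/20⌋ = 2 → C; lat ⌊178.9396/10⌋ = 17 → R.
Square: lon ⌊7.8725/2⌋ = 3; lat ⌊8.9396/1⌋ = 8.
Subsquare: lon ⌊1.8725/0.0833333⌋ = 22 → w; lat ⌊0.9396/0.0416667⌋ = 22 → w.

CR38ww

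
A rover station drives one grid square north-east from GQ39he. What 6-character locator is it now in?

GQ39if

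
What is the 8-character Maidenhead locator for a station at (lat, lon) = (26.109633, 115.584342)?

Offset from 180°W / 90°S: lon 295.58434°, lat 116.10963°.
Field: lon ⌊295.58434/20⌋ = 14 → O; lat ⌊116.10963/10⌋ = 11 → L.
Square: lon ⌊15.58434/2⌋ = 7; lat ⌊6.10963/1⌋ = 6.
Subsquare: lon ⌊1.58434/0.0833333⌋ = 19 → t; lat ⌊0.10963/0.0416667⌋ = 2 → c.
Extended square: lon ⌊0.00101/0.00833333⌋ = 0; lat ⌊0.02630/0.00416667⌋ = 6.

OL76tc06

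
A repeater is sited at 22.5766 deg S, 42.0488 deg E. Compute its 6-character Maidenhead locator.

LG17ak

Offset from 180°W / 90°S: lon 222.0488°, lat 67.4234°.
Field (20°×10°, letters A–R): 222.0488/20 → 11 → L, 67.4234/10 → 6 → G; chars LG.
Square (2°×1°, digits 0–9): 2.0488/2 → 1, 7.4234/1 → 7; chars 17.
Subsquare (5′×2.5′, letters a–x): 0.0488/0.0833333 → 0 → a, 0.4234/0.0416667 → 10 → k; chars ak.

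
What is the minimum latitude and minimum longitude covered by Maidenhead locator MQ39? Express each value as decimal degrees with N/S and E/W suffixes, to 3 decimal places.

Field M=12, Q=16: +12·20° lon, +16·10° lat → SW at lon 60°, lat 70°.
Square 3, 9: +3·2° lon, +9·1° lat → SW at lon 66°, lat 79°.
latitude 79.000° N, longitude 66.000° E.

79.000° N, 66.000° E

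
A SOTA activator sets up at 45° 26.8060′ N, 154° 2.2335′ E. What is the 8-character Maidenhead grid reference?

QN75ak47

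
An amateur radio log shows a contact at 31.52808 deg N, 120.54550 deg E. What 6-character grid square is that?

Offset from 180°W / 90°S: lon 300.5455°, lat 121.5281°.
Field (20°×10°, letters A–R): 300.5455/20 → 15 → P, 121.5281/10 → 12 → M; chars PM.
Square (2°×1°, digits 0–9): 0.5455/2 → 0, 1.5281/1 → 1; chars 01.
Subsquare (5′×2.5′, letters a–x): 0.5455/0.0833333 → 6 → g, 0.5281/0.0416667 → 12 → m; chars gm.

PM01gm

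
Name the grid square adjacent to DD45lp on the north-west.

DD45kq

Longitude subsquare l = 11; −1 → 10 = k.
Latitude subsquare p = 15; +1 → 16 = q.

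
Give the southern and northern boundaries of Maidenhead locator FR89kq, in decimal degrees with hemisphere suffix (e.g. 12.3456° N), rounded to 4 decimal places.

Field F=5, R=17: +5·20° lon, +17·10° lat → SW at lon -80°, lat 80°.
Square 8, 9: +8·2° lon, +9·1° lat → SW at lon -64°, lat 89°.
Subsquare k=10, q=16: +10·0.0833333° lon, +16·0.0416667° lat → SW at lon -63.1667°, lat 89.6667°.
Cell spans 0.0833333° lon × 0.0416667° lat.
south 89.6667° N, north 89.7083° N.

89.6667° N, 89.7083° N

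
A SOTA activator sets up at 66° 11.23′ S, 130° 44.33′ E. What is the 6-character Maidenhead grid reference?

Shift to the Maidenhead origin (180°W, 90°S): lon 310.7388, lat 23.8128.
Field (20°×10°, letters A–R): lon ⌊310.7388/20⌋ = 15 → P; lat ⌊23.8128/10⌋ = 2 → C.
Square (2°×1°, digits 0–9): lon ⌊10.7388/2⌋ = 5; lat ⌊3.8128/1⌋ = 3.
Subsquare (5′×2.5′, letters a–x): lon ⌊0.7388/0.0833333⌋ = 8 → i; lat ⌊0.8128/0.0416667⌋ = 19 → t.

PC53it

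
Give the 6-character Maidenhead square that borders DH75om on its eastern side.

DH75pm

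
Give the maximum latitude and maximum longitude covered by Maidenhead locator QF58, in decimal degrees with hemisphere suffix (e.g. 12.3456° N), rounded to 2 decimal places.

31.00° S, 152.00° E

Field Q=16, F=5: +16·20° lon, +5·10° lat → SW at lon 140°, lat -40°.
Square 5, 8: +5·2° lon, +8·1° lat → SW at lon 150°, lat -32°.
Cell spans 2° lon × 1° lat. NE corner is SW corner plus one full cell.
latitude 31.00° S, longitude 152.00° E.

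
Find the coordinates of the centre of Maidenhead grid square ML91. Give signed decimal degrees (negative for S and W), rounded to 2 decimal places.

21.50, 79.00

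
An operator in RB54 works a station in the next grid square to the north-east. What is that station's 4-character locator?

RB65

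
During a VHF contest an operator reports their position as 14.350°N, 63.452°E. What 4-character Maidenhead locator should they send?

Offset from 180°W / 90°S: lon 243.45°, lat 104.35°.
Field (20°×10°, letters A–R): lon ⌊243.45/20⌋ = 12 → M; lat ⌊104.35/10⌋ = 10 → K.
Square (2°×1°, digits 0–9): lon ⌊3.45/2⌋ = 1; lat ⌊4.35/1⌋ = 4.

MK14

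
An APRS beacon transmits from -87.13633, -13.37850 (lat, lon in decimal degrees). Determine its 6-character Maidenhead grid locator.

Add 180° to longitude and 90° to latitude: 166.6215, 2.8637.
Field (20°×10°, letters A–R): 166.6215/20 → 8 → I, 2.8637/10 → 0 → A; chars IA.
Square (2°×1°, digits 0–9): 6.6215/2 → 3, 2.8637/1 → 2; chars 32.
Subsquare (5′×2.5′, letters a–x): 0.6215/0.0833333 → 7 → h, 0.8637/0.0416667 → 20 → u; chars hu.

IA32hu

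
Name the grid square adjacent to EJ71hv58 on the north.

EJ71hv59

Latitude extended square 8; +1 → 9.
The longitude characters are unchanged.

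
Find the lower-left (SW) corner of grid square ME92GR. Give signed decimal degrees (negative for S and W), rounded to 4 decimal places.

Field M=12, E=4: +12·20° lon, +4·10° lat → SW at lon 60°, lat -50°.
Square 9, 2: +9·2° lon, +2·1° lat → SW at lon 78°, lat -48°.
Subsquare g=6, r=17: +6·0.0833333° lon, +17·0.0416667° lat → SW at lon 78.5°, lat -47.2917°.
latitude -47.2917, longitude 78.5000.

-47.2917, 78.5000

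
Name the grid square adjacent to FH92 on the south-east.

Longitude square 9; +1 → 10, wraps to 0, carry into field.
Longitude field F = 5; +1 → 6 = G.
Latitude square 2; −1 → 1.

GH01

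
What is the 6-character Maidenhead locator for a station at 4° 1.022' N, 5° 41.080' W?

IJ74da

Offset from 180°W / 90°S: lon 174.3153°, lat 94.0170°.
Field: lon ⌊174.3153/20⌋ = 8 → I; lat ⌊94.0170/10⌋ = 9 → J.
Square: lon ⌊14.3153/2⌋ = 7; lat ⌊4.0170/1⌋ = 4.
Subsquare: lon ⌊0.3153/0.0833333⌋ = 3 → d; lat ⌊0.0170/0.0416667⌋ = 0 → a.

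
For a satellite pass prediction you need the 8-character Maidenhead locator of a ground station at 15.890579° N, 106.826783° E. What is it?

OK35jv93

Shift to the Maidenhead origin (180°W, 90°S): lon 286.82678, lat 105.89058.
Field: 286.82678/20 → 14 → O, 105.89058/10 → 10 → K; chars OK.
Square: 6.82678/2 → 3, 5.89058/1 → 5; chars 35.
Subsquare: 0.82678/0.0833333 → 9 → j, 0.89058/0.0416667 → 21 → v; chars jv.
Extended square: 0.07678/0.00833333 → 9, 0.01558/0.00416667 → 3; chars 93.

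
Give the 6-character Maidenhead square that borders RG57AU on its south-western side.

RG47xt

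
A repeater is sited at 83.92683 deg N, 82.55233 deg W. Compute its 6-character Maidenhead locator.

ER83rw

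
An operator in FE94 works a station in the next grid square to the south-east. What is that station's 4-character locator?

Longitude square 9; +1 → 10, wraps to 0, carry into field.
Longitude field F = 5; +1 → 6 = G.
Latitude square 4; −1 → 3.

GE03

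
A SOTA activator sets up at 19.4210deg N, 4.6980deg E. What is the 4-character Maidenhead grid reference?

JK29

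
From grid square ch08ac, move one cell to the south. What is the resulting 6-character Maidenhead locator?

Latitude subsquare c = 2; −1 → 1 = b.
The longitude characters are unchanged.

CH08ab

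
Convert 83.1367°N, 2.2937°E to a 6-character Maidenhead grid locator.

Shift to the Maidenhead origin (180°W, 90°S): lon 182.2937, lat 173.1367.
Field (20°×10°, letters A–R): lon ⌊182.2937/20⌋ = 9 → J; lat ⌊173.1367/10⌋ = 17 → R.
Square (2°×1°, digits 0–9): lon ⌊2.2937/2⌋ = 1; lat ⌊3.1367/1⌋ = 3.
Subsquare (5′×2.5′, letters a–x): lon ⌊0.2937/0.0833333⌋ = 3 → d; lat ⌊0.1367/0.0416667⌋ = 3 → d.

JR13dd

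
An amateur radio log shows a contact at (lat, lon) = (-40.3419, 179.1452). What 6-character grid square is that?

Add 180° to longitude and 90° to latitude: 359.1452, 49.6581.
Field: lon ⌊359.1452/20⌋ = 17 → R; lat ⌊49.6581/10⌋ = 4 → E.
Square: lon ⌊19.1452/2⌋ = 9; lat ⌊9.6581/1⌋ = 9.
Subsquare: lon ⌊1.1452/0.0833333⌋ = 13 → n; lat ⌊0.6581/0.0416667⌋ = 15 → p.

RE99np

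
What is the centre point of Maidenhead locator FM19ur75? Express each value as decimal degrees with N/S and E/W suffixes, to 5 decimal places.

Field F=5, M=12: +5·20° lon, +12·10° lat → SW at lon -80°, lat 30°.
Square 1, 9: +1·2° lon, +9·1° lat → SW at lon -78°, lat 39°.
Subsquare u=20, r=17: +20·0.0833333° lon, +17·0.0416667° lat → SW at lon -76.3333°, lat 39.7083°.
Extended square 7, 5: +7·0.00833333° lon, +5·0.00416667° lat → SW at lon -76.275°, lat 39.7292°.
Cell spans 0.00833333° lon × 0.00416667° lat. Centre is SW corner plus half of each.
latitude 39.73125° N, longitude 76.27083° W.

39.73125° N, 76.27083° W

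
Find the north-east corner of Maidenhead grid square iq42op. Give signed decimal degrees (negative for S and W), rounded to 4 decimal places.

72.6667, -10.7500

Field I=8, Q=16: +8·20° lon, +16·10° lat → SW at lon -20°, lat 70°.
Square 4, 2: +4·2° lon, +2·1° lat → SW at lon -12°, lat 72°.
Subsquare o=14, p=15: +14·0.0833333° lon, +15·0.0416667° lat → SW at lon -10.8333°, lat 72.625°.
Cell spans 0.0833333° lon × 0.0416667° lat. NE corner is SW corner plus one full cell.
latitude 72.6667, longitude -10.7500.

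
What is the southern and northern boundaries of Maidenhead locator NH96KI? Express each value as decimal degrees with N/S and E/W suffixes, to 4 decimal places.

Field N=13, H=7: +13·20° lon, +7·10° lat → SW at lon 80°, lat -20°.
Square 9, 6: +9·2° lon, +6·1° lat → SW at lon 98°, lat -14°.
Subsquare k=10, i=8: +10·0.0833333° lon, +8·0.0416667° lat → SW at lon 98.8333°, lat -13.6667°.
Cell spans 0.0833333° lon × 0.0416667° lat.
south 13.6667° S, north 13.6250° S.

13.6667° S, 13.6250° S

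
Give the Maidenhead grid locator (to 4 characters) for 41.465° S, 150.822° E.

Add 180° to longitude and 90° to latitude: 330.82, 48.53.
Field (20°×10°, letters A–R): lon ⌊330.82/20⌋ = 16 → Q; lat ⌊48.53/10⌋ = 4 → E.
Square (2°×1°, digits 0–9): lon ⌊10.82/2⌋ = 5; lat ⌊8.53/1⌋ = 8.

QE58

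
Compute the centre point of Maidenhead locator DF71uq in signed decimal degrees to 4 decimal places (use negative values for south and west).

Field D=3, F=5: +3·20° lon, +5·10° lat → SW at lon -120°, lat -40°.
Square 7, 1: +7·2° lon, +1·1° lat → SW at lon -106°, lat -39°.
Subsquare u=20, q=16: +20·0.0833333° lon, +16·0.0416667° lat → SW at lon -104.333°, lat -38.3333°.
Cell spans 0.0833333° lon × 0.0416667° lat. Centre is SW corner plus half of each.
latitude -38.3125, longitude -104.2917.

-38.3125, -104.2917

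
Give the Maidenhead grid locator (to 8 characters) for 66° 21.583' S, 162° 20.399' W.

AC83tp93

Shift to the Maidenhead origin (180°W, 90°S): lon 17.66002, lat 23.64028.
Field: lon ⌊17.66002/20⌋ = 0 → A; lat ⌊23.64028/10⌋ = 2 → C.
Square: lon ⌊17.66002/2⌋ = 8; lat ⌊3.64028/1⌋ = 3.
Subsquare: lon ⌊1.66002/0.0833333⌋ = 19 → t; lat ⌊0.64028/0.0416667⌋ = 15 → p.
Extended square: lon ⌊0.07668/0.00833333⌋ = 9; lat ⌊0.01528/0.00416667⌋ = 3.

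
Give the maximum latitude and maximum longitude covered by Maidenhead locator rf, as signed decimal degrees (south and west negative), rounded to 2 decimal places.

-30.00, 180.00

Field R=17, F=5: +17·20° lon, +5·10° lat → SW at lon 160°, lat -40°.
Cell spans 20° lon × 10° lat. NE corner is SW corner plus one full cell.
latitude -30.00, longitude 180.00.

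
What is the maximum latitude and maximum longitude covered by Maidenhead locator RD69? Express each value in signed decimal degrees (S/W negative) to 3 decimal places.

-50.000, 174.000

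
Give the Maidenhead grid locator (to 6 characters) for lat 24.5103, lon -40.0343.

GL94xm

Shift to the Maidenhead origin (180°W, 90°S): lon 139.9657, lat 114.5103.
Field (20°×10°, letters A–R): 139.9657/20 → 6 → G, 114.5103/10 → 11 → L; chars GL.
Square (2°×1°, digits 0–9): 19.9657/2 → 9, 4.5103/1 → 4; chars 94.
Subsquare (5′×2.5′, letters a–x): 1.9657/0.0833333 → 23 → x, 0.5103/0.0416667 → 12 → m; chars xm.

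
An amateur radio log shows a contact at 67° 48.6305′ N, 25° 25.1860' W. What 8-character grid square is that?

HP77gt94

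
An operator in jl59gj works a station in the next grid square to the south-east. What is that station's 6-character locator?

JL59hi

Longitude subsquare g = 6; +1 → 7 = h.
Latitude subsquare j = 9; −1 → 8 = i.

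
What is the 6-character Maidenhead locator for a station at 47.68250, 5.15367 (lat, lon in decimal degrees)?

JN27nq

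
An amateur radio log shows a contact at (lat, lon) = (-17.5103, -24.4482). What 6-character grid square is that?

HH72sl

Offset from 180°W / 90°S: lon 155.5518°, lat 72.4897°.
Field: lon ⌊155.5518/20⌋ = 7 → H; lat ⌊72.4897/10⌋ = 7 → H.
Square: lon ⌊15.5518/2⌋ = 7; lat ⌊2.4897/1⌋ = 2.
Subsquare: lon ⌊1.5518/0.0833333⌋ = 18 → s; lat ⌊0.4897/0.0416667⌋ = 11 → l.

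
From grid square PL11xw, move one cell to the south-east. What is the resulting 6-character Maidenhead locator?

Longitude subsquare x = 23; +1 → 24, wraps to 0 = a, carry into square.
Longitude square 1; +1 → 2.
Latitude subsquare w = 22; −1 → 21 = v.

PL21av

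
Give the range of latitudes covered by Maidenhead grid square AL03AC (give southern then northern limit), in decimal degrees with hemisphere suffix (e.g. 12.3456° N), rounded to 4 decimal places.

23.0833° N, 23.1250° N

Field A=0, L=11: +0·20° lon, +11·10° lat → SW at lon -180°, lat 20°.
Square 0, 3: +0·2° lon, +3·1° lat → SW at lon -180°, lat 23°.
Subsquare a=0, c=2: +0·0.0833333° lon, +2·0.0416667° lat → SW at lon -180°, lat 23.0833°.
Cell spans 0.0833333° lon × 0.0416667° lat.
south 23.0833° N, north 23.1250° N.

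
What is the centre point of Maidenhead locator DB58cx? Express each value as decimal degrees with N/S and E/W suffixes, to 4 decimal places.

71.0208° S, 109.7917° W

Field D=3, B=1: +3·20° lon, +1·10° lat → SW at lon -120°, lat -80°.
Square 5, 8: +5·2° lon, +8·1° lat → SW at lon -110°, lat -72°.
Subsquare c=2, x=23: +2·0.0833333° lon, +23·0.0416667° lat → SW at lon -109.833°, lat -71.0417°.
Cell spans 0.0833333° lon × 0.0416667° lat. Centre is SW corner plus half of each.
latitude 71.0208° S, longitude 109.7917° W.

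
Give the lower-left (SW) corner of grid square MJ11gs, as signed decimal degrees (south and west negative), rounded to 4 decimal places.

1.7500, 62.5000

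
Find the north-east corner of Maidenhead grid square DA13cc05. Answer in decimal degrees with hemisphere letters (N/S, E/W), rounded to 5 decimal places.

86.89167° S, 117.82500° W

Field D=3, A=0: +3·20° lon, +0·10° lat → SW at lon -120°, lat -90°.
Square 1, 3: +1·2° lon, +3·1° lat → SW at lon -118°, lat -87°.
Subsquare c=2, c=2: +2·0.0833333° lon, +2·0.0416667° lat → SW at lon -117.833°, lat -86.9167°.
Extended square 0, 5: +0·0.00833333° lon, +5·0.00416667° lat → SW at lon -117.833°, lat -86.8958°.
Cell spans 0.00833333° lon × 0.00416667° lat. NE corner is SW corner plus one full cell.
latitude 86.89167° S, longitude 117.82500° W.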